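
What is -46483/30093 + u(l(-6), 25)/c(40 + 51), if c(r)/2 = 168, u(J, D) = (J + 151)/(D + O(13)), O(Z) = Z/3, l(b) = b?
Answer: -64824709/42370944 ≈ -1.5299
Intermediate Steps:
O(Z) = Z/3 (O(Z) = Z*(⅓) = Z/3)
u(J, D) = (151 + J)/(13/3 + D) (u(J, D) = (J + 151)/(D + (⅓)*13) = (151 + J)/(D + 13/3) = (151 + J)/(13/3 + D))
c(r) = 336 (c(r) = 2*168 = 336)
-46483/30093 + u(l(-6), 25)/c(40 + 51) = -46483/30093 + (3*(151 - 6)/(13 + 3*25))/336 = -46483*1/30093 + (3*145/(13 + 75))*(1/336) = -46483/30093 + (3*145/88)*(1/336) = -46483/30093 + (3*(1/88)*145)*(1/336) = -46483/30093 + (435/88)*(1/336) = -46483/30093 + 145/9856 = -64824709/42370944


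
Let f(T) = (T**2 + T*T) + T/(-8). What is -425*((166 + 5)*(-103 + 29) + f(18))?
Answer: 20414025/4 ≈ 5.1035e+6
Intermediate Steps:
f(T) = 2*T**2 - T/8 (f(T) = (T**2 + T**2) + T*(-1/8) = 2*T**2 - T/8)
-425*((166 + 5)*(-103 + 29) + f(18)) = -425*((166 + 5)*(-103 + 29) + (1/8)*18*(-1 + 16*18)) = -425*(171*(-74) + (1/8)*18*(-1 + 288)) = -425*(-12654 + (1/8)*18*287) = -425*(-12654 + 2583/4) = -425*(-48033/4) = 20414025/4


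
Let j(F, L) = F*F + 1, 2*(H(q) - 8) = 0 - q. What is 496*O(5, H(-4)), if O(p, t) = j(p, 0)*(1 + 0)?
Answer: 12896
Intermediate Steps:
H(q) = 8 - q/2 (H(q) = 8 + (0 - q)/2 = 8 + (-q)/2 = 8 - q/2)
j(F, L) = 1 + F**2 (j(F, L) = F**2 + 1 = 1 + F**2)
O(p, t) = 1 + p**2 (O(p, t) = (1 + p**2)*(1 + 0) = (1 + p**2)*1 = 1 + p**2)
496*O(5, H(-4)) = 496*(1 + 5**2) = 496*(1 + 25) = 496*26 = 12896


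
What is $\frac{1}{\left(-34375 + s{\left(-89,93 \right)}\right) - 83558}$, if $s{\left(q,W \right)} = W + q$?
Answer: $- \frac{1}{117929} \approx -8.4797 \cdot 10^{-6}$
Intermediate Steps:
$\frac{1}{\left(-34375 + s{\left(-89,93 \right)}\right) - 83558} = \frac{1}{\left(-34375 + \left(93 - 89\right)\right) - 83558} = \frac{1}{\left(-34375 + 4\right) - 83558} = \frac{1}{-34371 - 83558} = \frac{1}{-117929} = - \frac{1}{117929}$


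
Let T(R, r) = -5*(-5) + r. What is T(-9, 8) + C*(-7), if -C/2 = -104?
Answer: -1423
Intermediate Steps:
C = 208 (C = -2*(-104) = 208)
T(R, r) = 25 + r
T(-9, 8) + C*(-7) = (25 + 8) + 208*(-7) = 33 - 1456 = -1423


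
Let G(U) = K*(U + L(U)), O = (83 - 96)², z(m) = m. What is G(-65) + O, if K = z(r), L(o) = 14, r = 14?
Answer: -545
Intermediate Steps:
K = 14
O = 169 (O = (-13)² = 169)
G(U) = 196 + 14*U (G(U) = 14*(U + 14) = 14*(14 + U) = 196 + 14*U)
G(-65) + O = (196 + 14*(-65)) + 169 = (196 - 910) + 169 = -714 + 169 = -545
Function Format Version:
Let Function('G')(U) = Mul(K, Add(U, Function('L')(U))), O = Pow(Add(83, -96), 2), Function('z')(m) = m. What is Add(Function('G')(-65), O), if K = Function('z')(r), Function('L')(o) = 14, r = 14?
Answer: -545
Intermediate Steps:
K = 14
O = 169 (O = Pow(-13, 2) = 169)
Function('G')(U) = Add(196, Mul(14, U)) (Function('G')(U) = Mul(14, Add(U, 14)) = Mul(14, Add(14, U)) = Add(196, Mul(14, U)))
Add(Function('G')(-65), O) = Add(Add(196, Mul(14, -65)), 169) = Add(Add(196, -910), 169) = Add(-714, 169) = -545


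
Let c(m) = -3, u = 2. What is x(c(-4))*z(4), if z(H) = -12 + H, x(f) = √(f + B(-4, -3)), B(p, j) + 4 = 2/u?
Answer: -8*I*√6 ≈ -19.596*I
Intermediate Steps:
B(p, j) = -3 (B(p, j) = -4 + 2/2 = -4 + 2*(½) = -4 + 1 = -3)
x(f) = √(-3 + f) (x(f) = √(f - 3) = √(-3 + f))
x(c(-4))*z(4) = √(-3 - 3)*(-12 + 4) = √(-6)*(-8) = (I*√6)*(-8) = -8*I*√6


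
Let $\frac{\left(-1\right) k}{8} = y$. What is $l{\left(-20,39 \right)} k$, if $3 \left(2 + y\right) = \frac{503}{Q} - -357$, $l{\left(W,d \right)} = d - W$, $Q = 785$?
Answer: $- \frac{130289936}{2355} \approx -55325.0$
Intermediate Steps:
$y = \frac{276038}{2355}$ ($y = -2 + \frac{\frac{503}{785} - -357}{3} = -2 + \frac{503 \cdot \frac{1}{785} + 357}{3} = -2 + \frac{\frac{503}{785} + 357}{3} = -2 + \frac{1}{3} \cdot \frac{280748}{785} = -2 + \frac{280748}{2355} = \frac{276038}{2355} \approx 117.21$)
$k = - \frac{2208304}{2355}$ ($k = \left(-8\right) \frac{276038}{2355} = - \frac{2208304}{2355} \approx -937.71$)
$l{\left(-20,39 \right)} k = \left(39 - -20\right) \left(- \frac{2208304}{2355}\right) = \left(39 + 20\right) \left(- \frac{2208304}{2355}\right) = 59 \left(- \frac{2208304}{2355}\right) = - \frac{130289936}{2355}$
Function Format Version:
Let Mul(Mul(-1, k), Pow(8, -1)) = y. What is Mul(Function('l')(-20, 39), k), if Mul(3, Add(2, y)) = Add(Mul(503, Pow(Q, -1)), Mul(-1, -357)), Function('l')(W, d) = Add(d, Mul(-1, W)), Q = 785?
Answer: Rational(-130289936, 2355) ≈ -55325.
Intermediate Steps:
y = Rational(276038, 2355) (y = Add(-2, Mul(Rational(1, 3), Add(Mul(503, Pow(785, -1)), Mul(-1, -357)))) = Add(-2, Mul(Rational(1, 3), Add(Mul(503, Rational(1, 785)), 357))) = Add(-2, Mul(Rational(1, 3), Add(Rational(503, 785), 357))) = Add(-2, Mul(Rational(1, 3), Rational(280748, 785))) = Add(-2, Rational(280748, 2355)) = Rational(276038, 2355) ≈ 117.21)
k = Rational(-2208304, 2355) (k = Mul(-8, Rational(276038, 2355)) = Rational(-2208304, 2355) ≈ -937.71)
Mul(Function('l')(-20, 39), k) = Mul(Add(39, Mul(-1, -20)), Rational(-2208304, 2355)) = Mul(Add(39, 20), Rational(-2208304, 2355)) = Mul(59, Rational(-2208304, 2355)) = Rational(-130289936, 2355)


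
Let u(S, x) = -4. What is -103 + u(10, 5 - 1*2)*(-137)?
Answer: 445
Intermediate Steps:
-103 + u(10, 5 - 1*2)*(-137) = -103 - 4*(-137) = -103 + 548 = 445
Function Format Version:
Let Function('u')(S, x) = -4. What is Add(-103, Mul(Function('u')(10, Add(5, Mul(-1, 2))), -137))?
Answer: 445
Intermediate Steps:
Add(-103, Mul(Function('u')(10, Add(5, Mul(-1, 2))), -137)) = Add(-103, Mul(-4, -137)) = Add(-103, 548) = 445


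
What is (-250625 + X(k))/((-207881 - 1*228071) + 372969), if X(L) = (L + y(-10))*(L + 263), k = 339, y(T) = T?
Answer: 52567/62983 ≈ 0.83462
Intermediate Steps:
X(L) = (-10 + L)*(263 + L) (X(L) = (L - 10)*(L + 263) = (-10 + L)*(263 + L))
(-250625 + X(k))/((-207881 - 1*228071) + 372969) = (-250625 + (-2630 + 339² + 253*339))/((-207881 - 1*228071) + 372969) = (-250625 + (-2630 + 114921 + 85767))/((-207881 - 228071) + 372969) = (-250625 + 198058)/(-435952 + 372969) = -52567/(-62983) = -52567*(-1/62983) = 52567/62983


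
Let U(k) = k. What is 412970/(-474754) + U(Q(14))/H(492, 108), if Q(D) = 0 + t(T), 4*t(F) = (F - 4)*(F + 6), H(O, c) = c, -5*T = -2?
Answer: -16435883/17803275 ≈ -0.92319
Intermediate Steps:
T = ⅖ (T = -⅕*(-2) = ⅖ ≈ 0.40000)
t(F) = (-4 + F)*(6 + F)/4 (t(F) = ((F - 4)*(F + 6))/4 = ((-4 + F)*(6 + F))/4 = (-4 + F)*(6 + F)/4)
Q(D) = -144/25 (Q(D) = 0 + (-6 + (½)*(⅖) + (⅖)²/4) = 0 + (-6 + ⅕ + (¼)*(4/25)) = 0 + (-6 + ⅕ + 1/25) = 0 - 144/25 = -144/25)
412970/(-474754) + U(Q(14))/H(492, 108) = 412970/(-474754) - 144/25/108 = 412970*(-1/474754) - 144/25*1/108 = -206485/237377 - 4/75 = -16435883/17803275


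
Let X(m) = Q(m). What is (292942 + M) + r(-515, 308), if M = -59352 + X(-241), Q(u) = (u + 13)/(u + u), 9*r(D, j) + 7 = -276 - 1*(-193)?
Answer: 56292894/241 ≈ 2.3358e+5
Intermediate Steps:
r(D, j) = -10 (r(D, j) = -7/9 + (-276 - 1*(-193))/9 = -7/9 + (-276 + 193)/9 = -7/9 + (⅑)*(-83) = -7/9 - 83/9 = -10)
Q(u) = (13 + u)/(2*u) (Q(u) = (13 + u)/((2*u)) = (13 + u)*(1/(2*u)) = (13 + u)/(2*u))
X(m) = (13 + m)/(2*m)
M = -14303718/241 (M = -59352 + (½)*(13 - 241)/(-241) = -59352 + (½)*(-1/241)*(-228) = -59352 + 114/241 = -14303718/241 ≈ -59352.)
(292942 + M) + r(-515, 308) = (292942 - 14303718/241) - 10 = 56295304/241 - 10 = 56292894/241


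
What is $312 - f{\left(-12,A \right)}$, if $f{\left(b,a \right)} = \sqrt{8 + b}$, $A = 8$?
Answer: $312 - 2 i \approx 312.0 - 2.0 i$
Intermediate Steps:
$312 - f{\left(-12,A \right)} = 312 - \sqrt{8 - 12} = 312 - \sqrt{-4} = 312 - 2 i$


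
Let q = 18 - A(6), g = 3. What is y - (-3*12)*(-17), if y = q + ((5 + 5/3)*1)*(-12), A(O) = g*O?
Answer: -692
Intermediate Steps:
A(O) = 3*O
q = 0 (q = 18 - 3*6 = 18 - 1*18 = 18 - 18 = 0)
y = -80 (y = 0 + ((5 + 5/3)*1)*(-12) = 0 + ((20/3)*1)*(-12) = 0 + (20/3)*(-12) = 0 - 80 = -80)
y - (-3*12)*(-17) = -80 - (-3*12)*(-17) = -80 - (-36)*(-17) = -80 - 1*612 = -80 - 612 = -692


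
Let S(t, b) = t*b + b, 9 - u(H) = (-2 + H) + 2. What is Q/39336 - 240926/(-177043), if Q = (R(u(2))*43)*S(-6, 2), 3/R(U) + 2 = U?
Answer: 1571898007/1160693908 ≈ 1.3543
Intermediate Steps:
u(H) = 9 - H (u(H) = 9 - ((-2 + H) + 2) = 9 - H)
R(U) = 3/(-2 + U)
S(t, b) = b + b*t (S(t, b) = b*t + b = b + b*t)
Q = -258 (Q = ((3/(-2 + (9 - 1*2)))*43)*(2*(1 - 6)) = ((3/(-2 + (9 - 2)))*43)*(2*(-5)) = ((3/(-2 + 7))*43)*(-10) = ((3/5)*43)*(-10) = ((3*(⅕))*43)*(-10) = ((⅗)*43)*(-10) = (129/5)*(-10) = -258)
Q/39336 - 240926/(-177043) = -258/39336 - 240926/(-177043) = -258*1/39336 - 240926*(-1/177043) = -43/6556 + 240926/177043 = 1571898007/1160693908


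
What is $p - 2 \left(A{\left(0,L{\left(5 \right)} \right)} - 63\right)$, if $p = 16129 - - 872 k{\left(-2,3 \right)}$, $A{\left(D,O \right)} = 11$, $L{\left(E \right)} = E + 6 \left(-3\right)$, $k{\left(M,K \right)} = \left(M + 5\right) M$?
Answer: $11001$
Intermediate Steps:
$k{\left(M,K \right)} = M \left(5 + M\right)$ ($k{\left(M,K \right)} = \left(5 + M\right) M = M \left(5 + M\right)$)
$L{\left(E \right)} = -18 + E$ ($L{\left(E \right)} = E - 18 = -18 + E$)
$p = 10897$ ($p = 16129 - - 872 \left(- 2 \left(5 - 2\right)\right) = 16129 - - 872 \left(\left(-2\right) 3\right) = 16129 - \left(-872\right) \left(-6\right) = 16129 - 5232 = 10897$)
$p - 2 \left(A{\left(0,L{\left(5 \right)} \right)} - 63\right) = 10897 - 2 \left(11 - 63\right) = 10897 - -104 = 10897 + 104 = 11001$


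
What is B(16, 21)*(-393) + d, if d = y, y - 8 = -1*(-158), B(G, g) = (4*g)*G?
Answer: -528026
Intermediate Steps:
B(G, g) = 4*G*g
y = 166 (y = 8 - 1*(-158) = 8 + 158 = 166)
d = 166
B(16, 21)*(-393) + d = (4*16*21)*(-393) + 166 = 1344*(-393) + 166 = -528192 + 166 = -528026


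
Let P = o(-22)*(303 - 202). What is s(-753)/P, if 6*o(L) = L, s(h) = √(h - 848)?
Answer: -3*I*√1601/1111 ≈ -0.10804*I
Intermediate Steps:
s(h) = √(-848 + h)
o(L) = L/6
P = -1111/3 (P = ((⅙)*(-22))*(303 - 202) = -11/3*101 = -1111/3 ≈ -370.33)
s(-753)/P = √(-848 - 753)/(-1111/3) = √(-1601)*(-3/1111) = (I*√1601)*(-3/1111) = -3*I*√1601/1111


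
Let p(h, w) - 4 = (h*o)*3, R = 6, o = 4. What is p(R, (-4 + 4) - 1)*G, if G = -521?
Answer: -39596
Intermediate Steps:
p(h, w) = 4 + 12*h (p(h, w) = 4 + (h*4)*3 = 4 + (4*h)*3 = 4 + 12*h)
p(R, (-4 + 4) - 1)*G = (4 + 12*6)*(-521) = (4 + 72)*(-521) = 76*(-521) = -39596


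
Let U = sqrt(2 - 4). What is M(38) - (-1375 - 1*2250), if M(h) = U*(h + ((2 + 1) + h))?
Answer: 3625 + 79*I*sqrt(2) ≈ 3625.0 + 111.72*I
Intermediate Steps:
U = I*sqrt(2) (U = sqrt(-2) = I*sqrt(2) ≈ 1.4142*I)
M(h) = I*sqrt(2)*(3 + 2*h) (M(h) = (I*sqrt(2))*(h + ((2 + 1) + h)) = (I*sqrt(2))*(h + (3 + h)) = (I*sqrt(2))*(3 + 2*h) = I*sqrt(2)*(3 + 2*h))
M(38) - (-1375 - 1*2250) = I*sqrt(2)*(3 + 2*38) - (-1375 - 1*2250) = I*sqrt(2)*(3 + 76) - (-1375 - 2250) = I*sqrt(2)*79 - 1*(-3625) = 79*I*sqrt(2) + 3625 = 3625 + 79*I*sqrt(2)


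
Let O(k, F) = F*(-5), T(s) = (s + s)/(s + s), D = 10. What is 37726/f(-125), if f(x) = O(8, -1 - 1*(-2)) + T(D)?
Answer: -18863/2 ≈ -9431.5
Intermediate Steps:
T(s) = 1 (T(s) = (2*s)/((2*s)) = (2*s)*(1/(2*s)) = 1)
O(k, F) = -5*F
f(x) = -4 (f(x) = -5*(-1 - 1*(-2)) + 1 = -5*(-1 + 2) + 1 = -5*1 + 1 = -5 + 1 = -4)
37726/f(-125) = 37726/(-4) = 37726*(-¼) = -18863/2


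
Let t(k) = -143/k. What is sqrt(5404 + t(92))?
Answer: 705*sqrt(23)/46 ≈ 73.501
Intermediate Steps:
sqrt(5404 + t(92)) = sqrt(5404 - 143/92) = sqrt(497025/92) = 705*sqrt(23)/46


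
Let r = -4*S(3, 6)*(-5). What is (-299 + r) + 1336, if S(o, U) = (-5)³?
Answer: -1463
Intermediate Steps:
S(o, U) = -125
r = -2500 (r = -4*(-125)*(-5) = 500*(-5) = -2500)
(-299 + r) + 1336 = (-299 - 2500) + 1336 = -2799 + 1336 = -1463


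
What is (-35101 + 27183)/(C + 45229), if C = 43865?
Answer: -3959/44547 ≈ -0.088872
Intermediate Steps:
(-35101 + 27183)/(C + 45229) = (-35101 + 27183)/(43865 + 45229) = -7918/89094 = -7918*1/89094 = -3959/44547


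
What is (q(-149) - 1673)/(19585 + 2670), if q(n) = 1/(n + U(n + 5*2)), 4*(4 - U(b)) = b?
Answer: -737797/9814455 ≈ -0.075175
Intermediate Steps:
U(b) = 4 - b/4
q(n) = 1/(3/2 + 3*n/4) (q(n) = 1/(n + (4 - (n + 5*2)/4)) = 1/(n + (4 - (n + 10)/4)) = 1/(n + (4 - (10 + n)/4)) = 1/(n + (4 + (-5/2 - n/4))) = 1/(n + (3/2 - n/4)) = 1/(3/2 + 3*n/4))
(q(-149) - 1673)/(19585 + 2670) = (4/(3*(2 - 149)) - 1673)/(19585 + 2670) = ((4/3)/(-147) - 1673)/22255 = ((4/3)*(-1/147) - 1673)*(1/22255) = (-4/441 - 1673)*(1/22255) = -737797/441*1/22255 = -737797/9814455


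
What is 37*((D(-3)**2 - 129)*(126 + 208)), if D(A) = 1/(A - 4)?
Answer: -78102560/49 ≈ -1.5939e+6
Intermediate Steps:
D(A) = 1/(-4 + A)
37*((D(-3)**2 - 129)*(126 + 208)) = 37*(((1/(-4 - 3))**2 - 129)*(126 + 208)) = 37*(((1/(-7))**2 - 129)*334) = 37*(((-1/7)**2 - 129)*334) = 37*((1/49 - 129)*334) = 37*(-6320/49*334) = 37*(-2110880/49) = -78102560/49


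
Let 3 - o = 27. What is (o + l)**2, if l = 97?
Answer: 5329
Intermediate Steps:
o = -24 (o = 3 - 1*27 = 3 - 27 = -24)
(o + l)**2 = (-24 + 97)**2 = 73**2 = 5329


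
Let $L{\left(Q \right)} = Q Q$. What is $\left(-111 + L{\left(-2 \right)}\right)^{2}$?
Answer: $11449$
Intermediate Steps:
$L{\left(Q \right)} = Q^{2}$
$\left(-111 + L{\left(-2 \right)}\right)^{2} = \left(-111 + \left(-2\right)^{2}\right)^{2} = \left(-111 + 4\right)^{2} = \left(-107\right)^{2} = 11449$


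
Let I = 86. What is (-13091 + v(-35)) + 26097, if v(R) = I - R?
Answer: 13127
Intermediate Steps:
v(R) = 86 - R
(-13091 + v(-35)) + 26097 = (-13091 + (86 - 1*(-35))) + 26097 = (-13091 + (86 + 35)) + 26097 = (-13091 + 121) + 26097 = -12970 + 26097 = 13127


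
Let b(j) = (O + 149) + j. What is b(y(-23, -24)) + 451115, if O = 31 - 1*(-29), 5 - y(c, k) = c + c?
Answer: 451375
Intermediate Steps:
y(c, k) = 5 - 2*c (y(c, k) = 5 - (c + c) = 5 - 2*c)
O = 60 (O = 31 + 29 = 60)
b(j) = 209 + j (b(j) = (60 + 149) + j = 209 + j)
b(y(-23, -24)) + 451115 = (209 + (5 - 2*(-23))) + 451115 = (209 + (5 + 46)) + 451115 = (209 + 51) + 451115 = 260 + 451115 = 451375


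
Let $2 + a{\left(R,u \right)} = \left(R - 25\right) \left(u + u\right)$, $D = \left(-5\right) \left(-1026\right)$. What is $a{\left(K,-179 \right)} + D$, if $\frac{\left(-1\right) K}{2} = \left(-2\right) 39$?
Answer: $-41770$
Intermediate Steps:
$D = 5130$
$K = 156$ ($K = - 2 \left(\left(-2\right) 39\right) = \left(-2\right) \left(-78\right) = 156$)
$a{\left(R,u \right)} = -2 + 2 u \left(-25 + R\right)$ ($a{\left(R,u \right)} = -2 + \left(R - 25\right) \left(u + u\right) = -2 + \left(-25 + R\right) 2 u = -2 + 2 u \left(-25 + R\right)$)
$a{\left(K,-179 \right)} + D = \left(-2 - -8950 + 2 \cdot 156 \left(-179\right)\right) + 5130 = \left(-2 + 8950 - 55848\right) + 5130 = -46900 + 5130 = -41770$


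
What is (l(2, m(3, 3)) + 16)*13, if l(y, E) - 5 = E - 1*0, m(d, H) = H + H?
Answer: 351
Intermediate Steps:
m(d, H) = 2*H
l(y, E) = 5 + E (l(y, E) = 5 + (E - 1*0) = 5 + (E + 0) = 5 + E)
(l(2, m(3, 3)) + 16)*13 = ((5 + 2*3) + 16)*13 = ((5 + 6) + 16)*13 = (11 + 16)*13 = 27*13 = 351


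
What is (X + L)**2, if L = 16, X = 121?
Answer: 18769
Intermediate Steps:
(X + L)**2 = (121 + 16)**2 = 137**2 = 18769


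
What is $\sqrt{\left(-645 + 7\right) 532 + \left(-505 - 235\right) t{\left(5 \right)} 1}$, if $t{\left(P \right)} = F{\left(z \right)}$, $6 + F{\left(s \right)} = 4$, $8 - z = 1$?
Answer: $4 i \sqrt{21121} \approx 581.32 i$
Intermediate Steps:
$z = 7$ ($z = 8 - 1 = 7$)
$F{\left(s \right)} = -2$ ($F{\left(s \right)} = -6 + 4 = -2$)
$t{\left(P \right)} = -2$
$\sqrt{\left(-645 + 7\right) 532 + \left(-505 - 235\right) t{\left(5 \right)} 1} = \sqrt{\left(-645 + 7\right) 532 + \left(-505 - 235\right) \left(\left(-2\right) 1\right)} = \sqrt{\left(-638\right) 532 - -1480} = \sqrt{-339416 + 1480} = \sqrt{-337936} = 4 i \sqrt{21121}$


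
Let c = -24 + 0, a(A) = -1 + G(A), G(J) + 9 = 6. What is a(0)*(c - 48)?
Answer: 288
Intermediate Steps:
G(J) = -3 (G(J) = -9 + 6 = -3)
a(A) = -4 (a(A) = -1 - 3 = -4)
c = -24
a(0)*(c - 48) = -4*(-24 - 48) = -4*(-72) = 288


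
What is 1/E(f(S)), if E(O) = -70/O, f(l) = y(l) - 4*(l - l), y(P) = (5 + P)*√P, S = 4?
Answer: -9/35 ≈ -0.25714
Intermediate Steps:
y(P) = √P*(5 + P)
f(l) = √l*(5 + l) (f(l) = √l*(5 + l) - 4*(l - l) = √l*(5 + l) - 4*0 = √l*(5 + l) + 0 = √l*(5 + l))
1/E(f(S)) = 1/(-70*1/(2*(5 + 4))) = 1/(-70/(2*9)) = 1/(-70/18) = 1/(-70*1/18) = 1/(-35/9) = -9/35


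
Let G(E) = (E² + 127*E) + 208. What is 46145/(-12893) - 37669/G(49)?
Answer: -893219057/113870976 ≈ -7.8441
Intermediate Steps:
G(E) = 208 + E² + 127*E
46145/(-12893) - 37669/G(49) = 46145/(-12893) - 37669/(208 + 49² + 127*49) = 46145*(-1/12893) - 37669/(208 + 2401 + 6223) = -46145/12893 - 37669/8832 = -893219057/113870976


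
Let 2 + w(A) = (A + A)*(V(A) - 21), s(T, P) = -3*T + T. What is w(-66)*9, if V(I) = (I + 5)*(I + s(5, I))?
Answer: -5482638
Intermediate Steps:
s(T, P) = -2*T
V(I) = (-10 + I)*(5 + I) (V(I) = (I + 5)*(I - 2*5) = (5 + I)*(I - 10) = (5 + I)*(-10 + I) = (-10 + I)*(5 + I))
w(A) = -2 + 2*A*(-71 + A² - 5*A) (w(A) = -2 + (A + A)*((-50 + A² - 5*A) - 21) = -2 + (2*A)*(-71 + A² - 5*A) = -2 + 2*A*(-71 + A² - 5*A))
w(-66)*9 = (-2 - 142*(-66) - 10*(-66)² + 2*(-66)³)*9 = (-2 + 9372 - 10*4356 + 2*(-287496))*9 = (-2 + 9372 - 43560 - 574992)*9 = -609182*9 = -5482638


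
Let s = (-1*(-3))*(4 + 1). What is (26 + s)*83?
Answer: 3403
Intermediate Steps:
s = 15 (s = 3*5 = 15)
(26 + s)*83 = (26 + 15)*83 = 41*83 = 3403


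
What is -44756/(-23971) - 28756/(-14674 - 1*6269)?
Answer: 125125768/38617281 ≈ 3.2402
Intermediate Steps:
-44756/(-23971) - 28756/(-14674 - 1*6269) = -44756*(-1/23971) - 28756/(-14674 - 6269) = 44756/23971 - 28756/(-20943) = 44756/23971 - 28756*(-1/20943) = 44756/23971 + 2212/1611 = 125125768/38617281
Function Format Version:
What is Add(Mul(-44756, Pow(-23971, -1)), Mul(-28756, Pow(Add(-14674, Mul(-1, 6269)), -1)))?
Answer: Rational(125125768, 38617281) ≈ 3.2402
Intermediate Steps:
Add(Mul(-44756, Pow(-23971, -1)), Mul(-28756, Pow(Add(-14674, Mul(-1, 6269)), -1))) = Add(Mul(-44756, Rational(-1, 23971)), Mul(-28756, Pow(Add(-14674, -6269), -1))) = Add(Rational(44756, 23971), Mul(-28756, Pow(-20943, -1))) = Add(Rational(44756, 23971), Mul(-28756, Rational(-1, 20943))) = Add(Rational(44756, 23971), Rational(2212, 1611)) = Rational(125125768, 38617281)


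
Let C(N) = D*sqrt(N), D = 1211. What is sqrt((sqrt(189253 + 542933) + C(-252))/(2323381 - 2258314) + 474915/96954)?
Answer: sqrt(4549487689256510 + 42822578084*sqrt(81354) + 103716284119448*I*sqrt(7))/30475874 ≈ 2.2172 + 0.066627*I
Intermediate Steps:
C(N) = 1211*sqrt(N)
sqrt((sqrt(189253 + 542933) + C(-252))/(2323381 - 2258314) + 474915/96954) = sqrt((sqrt(189253 + 542933) + 1211*sqrt(-252))/(2323381 - 2258314) + 474915/96954) = sqrt((sqrt(732186) + 1211*(6*I*sqrt(7)))/65067 + 474915*(1/96954)) = sqrt((3*sqrt(81354) + 7266*I*sqrt(7))*(1/65067) + 158305/32318) = sqrt((sqrt(81354)/21689 + 2422*I*sqrt(7)/21689) + 158305/32318) = sqrt(158305/32318 + sqrt(81354)/21689 + 2422*I*sqrt(7)/21689)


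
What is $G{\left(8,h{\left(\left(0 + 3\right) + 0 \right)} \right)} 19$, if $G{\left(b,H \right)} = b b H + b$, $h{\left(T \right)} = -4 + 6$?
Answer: $2584$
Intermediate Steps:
$h{\left(T \right)} = 2$
$G{\left(b,H \right)} = b + H b^{2}$ ($G{\left(b,H \right)} = b^{2} H + b = H b^{2} + b = b + H b^{2}$)
$G{\left(8,h{\left(\left(0 + 3\right) + 0 \right)} \right)} 19 = 8 \left(1 + 2 \cdot 8\right) 19 = 8 \left(1 + 16\right) 19 = 8 \cdot 17 \cdot 19 = 136 \cdot 19 = 2584$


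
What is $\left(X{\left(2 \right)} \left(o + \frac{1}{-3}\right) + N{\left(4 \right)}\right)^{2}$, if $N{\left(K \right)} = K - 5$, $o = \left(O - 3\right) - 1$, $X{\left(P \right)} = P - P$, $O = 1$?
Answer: $1$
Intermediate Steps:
$X{\left(P \right)} = 0$
$o = -3$ ($o = \left(1 - 3\right) - 1 = -2 - 1 = -3$)
$N{\left(K \right)} = -5 + K$
$\left(X{\left(2 \right)} \left(o + \frac{1}{-3}\right) + N{\left(4 \right)}\right)^{2} = \left(0 \left(-3 + \frac{1}{-3}\right) + \left(-5 + 4\right)\right)^{2} = \left(0 \left(-3 - \frac{1}{3}\right) - 1\right)^{2} = \left(0 \left(- \frac{10}{3}\right) - 1\right)^{2} = \left(0 - 1\right)^{2} = \left(-1\right)^{2} = 1$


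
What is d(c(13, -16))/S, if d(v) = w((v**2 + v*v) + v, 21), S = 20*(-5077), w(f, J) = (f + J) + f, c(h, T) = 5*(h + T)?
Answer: -891/101540 ≈ -0.0087749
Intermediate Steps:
c(h, T) = 5*T + 5*h (c(h, T) = 5*(T + h) = 5*T + 5*h)
w(f, J) = J + 2*f (w(f, J) = (J + f) + f = J + 2*f)
S = -101540
d(v) = 21 + 2*v + 4*v**2 (d(v) = 21 + 2*((v**2 + v*v) + v) = 21 + 2*((v**2 + v**2) + v) = 21 + 2*(2*v**2 + v) = 21 + 2*(v + 2*v**2) = 21 + (2*v + 4*v**2) = 21 + 2*v + 4*v**2)
d(c(13, -16))/S = (21 + 2*(5*(-16) + 5*13)*(1 + 2*(5*(-16) + 5*13)))/(-101540) = (21 + 2*(-80 + 65)*(1 + 2*(-80 + 65)))*(-1/101540) = (21 + 2*(-15)*(1 + 2*(-15)))*(-1/101540) = (21 + 2*(-15)*(1 - 30))*(-1/101540) = (21 + 2*(-15)*(-29))*(-1/101540) = (21 + 870)*(-1/101540) = 891*(-1/101540) = -891/101540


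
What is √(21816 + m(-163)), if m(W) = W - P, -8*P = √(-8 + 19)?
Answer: √(346448 + 2*√11)/4 ≈ 147.15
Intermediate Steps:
P = -√11/8 (P = -√(-8 + 19)/8 = -√11/8 ≈ -0.41458)
m(W) = W + √11/8 (m(W) = W - (-1)*√11/8 = W + √11/8)
√(21816 + m(-163)) = √(21816 + (-163 + √11/8)) = √(21653 + √11/8)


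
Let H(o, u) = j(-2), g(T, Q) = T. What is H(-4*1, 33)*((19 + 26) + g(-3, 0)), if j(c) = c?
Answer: -84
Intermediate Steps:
H(o, u) = -2
H(-4*1, 33)*((19 + 26) + g(-3, 0)) = -2*((19 + 26) - 3) = -2*(45 - 3) = -2*42 = -84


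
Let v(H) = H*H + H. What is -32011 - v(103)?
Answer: -42723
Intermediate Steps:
v(H) = H + H**2 (v(H) = H**2 + H = H + H**2)
-32011 - v(103) = -32011 - 103*(1 + 103) = -32011 - 103*104 = -32011 - 1*10712 = -32011 - 10712 = -42723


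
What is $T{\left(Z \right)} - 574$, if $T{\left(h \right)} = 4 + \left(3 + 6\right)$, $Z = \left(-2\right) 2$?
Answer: $-561$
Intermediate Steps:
$Z = -4$
$T{\left(h \right)} = 13$ ($T{\left(h \right)} = 4 + 9 = 13$)
$T{\left(Z \right)} - 574 = 13 - 574 = -561$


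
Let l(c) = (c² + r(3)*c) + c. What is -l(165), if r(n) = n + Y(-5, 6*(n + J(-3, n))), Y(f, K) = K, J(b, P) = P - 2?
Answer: -31845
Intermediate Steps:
J(b, P) = -2 + P
r(n) = -12 + 13*n (r(n) = n + 6*(n + (-2 + n)) = n + 6*(-2 + 2*n) = n + (-12 + 12*n) = -12 + 13*n)
l(c) = c² + 28*c (l(c) = (c² + (-12 + 13*3)*c) + c = (c² + (-12 + 39)*c) + c = (c² + 27*c) + c = c² + 28*c)
-l(165) = -165*(28 + 165) = -165*193 = -1*31845 = -31845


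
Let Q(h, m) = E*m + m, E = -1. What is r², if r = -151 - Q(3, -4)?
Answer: 22801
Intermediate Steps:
Q(h, m) = 0 (Q(h, m) = -m + m = 0)
r = -151 (r = -151 - 1*0 = -151 + 0 = -151)
r² = (-151)² = 22801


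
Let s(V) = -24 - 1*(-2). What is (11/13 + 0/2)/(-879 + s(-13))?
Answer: -11/11713 ≈ -0.00093913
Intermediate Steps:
s(V) = -22 (s(V) = -24 + 2 = -22)
(11/13 + 0/2)/(-879 + s(-13)) = (11/13 + 0/2)/(-879 - 22) = (11*(1/13) + 0*(½))/(-901) = (11/13 + 0)*(-1/901) = (11/13)*(-1/901) = -11/11713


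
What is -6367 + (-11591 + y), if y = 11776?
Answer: -6182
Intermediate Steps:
-6367 + (-11591 + y) = -6367 + (-11591 + 11776) = -6367 + 185 = -6182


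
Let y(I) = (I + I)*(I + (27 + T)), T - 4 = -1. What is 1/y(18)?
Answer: 1/1728 ≈ 0.00057870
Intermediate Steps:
T = 3 (T = 4 - 1 = 3)
y(I) = 2*I*(30 + I) (y(I) = (I + I)*(I + (27 + 3)) = (2*I)*(I + 30) = (2*I)*(30 + I) = 2*I*(30 + I))
1/y(18) = 1/(2*18*(30 + 18)) = 1/(2*18*48) = 1/1728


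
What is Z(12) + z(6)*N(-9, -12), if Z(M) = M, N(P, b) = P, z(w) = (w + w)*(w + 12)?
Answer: -1932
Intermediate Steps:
z(w) = 2*w*(12 + w) (z(w) = (2*w)*(12 + w) = 2*w*(12 + w))
Z(12) + z(6)*N(-9, -12) = 12 + (2*6*(12 + 6))*(-9) = 12 + (2*6*18)*(-9) = 12 + 216*(-9) = 12 - 1944 = -1932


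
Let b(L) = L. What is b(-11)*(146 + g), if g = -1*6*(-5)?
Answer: -1936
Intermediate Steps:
g = 30 (g = -6*(-5) = 30)
b(-11)*(146 + g) = -11*(146 + 30) = -11*176 = -1936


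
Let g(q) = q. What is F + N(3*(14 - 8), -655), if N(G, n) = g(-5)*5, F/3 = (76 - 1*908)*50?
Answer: -124825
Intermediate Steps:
F = -124800 (F = 3*((76 - 1*908)*50) = 3*((76 - 908)*50) = 3*(-832*50) = 3*(-41600) = -124800)
N(G, n) = -25 (N(G, n) = -5*5 = -25)
F + N(3*(14 - 8), -655) = -124800 - 25 = -124825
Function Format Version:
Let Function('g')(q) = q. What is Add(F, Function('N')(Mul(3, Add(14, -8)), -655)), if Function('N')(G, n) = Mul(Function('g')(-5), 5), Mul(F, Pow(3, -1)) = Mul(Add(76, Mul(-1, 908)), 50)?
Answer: -124825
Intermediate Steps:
F = -124800 (F = Mul(3, Mul(Add(76, Mul(-1, 908)), 50)) = Mul(3, Mul(Add(76, -908), 50)) = Mul(3, Mul(-832, 50)) = Mul(3, -41600) = -124800)
Function('N')(G, n) = -25 (Function('N')(G, n) = Mul(-5, 5) = -25)
Add(F, Function('N')(Mul(3, Add(14, -8)), -655)) = Add(-124800, -25) = -124825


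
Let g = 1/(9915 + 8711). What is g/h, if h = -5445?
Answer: -1/101418570 ≈ -9.8601e-9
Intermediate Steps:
g = 1/18626 ≈ 5.3688e-5
g/h = (1/18626)/(-5445) = (1/18626)*(-1/5445) = -1/101418570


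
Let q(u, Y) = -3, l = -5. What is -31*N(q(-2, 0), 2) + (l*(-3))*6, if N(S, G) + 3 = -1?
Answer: 214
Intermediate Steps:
N(S, G) = -4 (N(S, G) = -3 - 1 = -4)
-31*N(q(-2, 0), 2) + (l*(-3))*6 = -31*(-4) - 5*(-3)*6 = 124 + 15*6 = 124 + 90 = 214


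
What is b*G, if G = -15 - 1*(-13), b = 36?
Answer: -72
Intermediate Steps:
G = -2 (G = -15 + 13 = -2)
b*G = 36*(-2) = -72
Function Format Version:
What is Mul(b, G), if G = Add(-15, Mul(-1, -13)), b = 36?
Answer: -72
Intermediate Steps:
G = -2 (G = Add(-15, 13) = -2)
Mul(b, G) = Mul(36, -2) = -72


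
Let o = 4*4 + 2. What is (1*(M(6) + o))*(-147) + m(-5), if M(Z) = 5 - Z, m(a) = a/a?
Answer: -2498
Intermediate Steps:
o = 18 (o = 16 + 2 = 18)
m(a) = 1
(1*(M(6) + o))*(-147) + m(-5) = (1*((5 - 1*6) + 18))*(-147) + 1 = (1*((5 - 6) + 18))*(-147) + 1 = (1*(-1 + 18))*(-147) + 1 = (1*17)*(-147) + 1 = 17*(-147) + 1 = -2499 + 1 = -2498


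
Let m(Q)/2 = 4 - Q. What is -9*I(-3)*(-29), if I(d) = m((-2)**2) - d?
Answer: 783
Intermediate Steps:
m(Q) = 8 - 2*Q (m(Q) = 2*(4 - Q) = 8 - 2*Q)
I(d) = -d (I(d) = (8 - 2*(-2)**2) - d = (8 - 2*4) - d = (8 - 8) - d = 0 - d = -d)
-9*I(-3)*(-29) = -(-9)*(-3)*(-29) = -9*3*(-29) = -27*(-29) = 783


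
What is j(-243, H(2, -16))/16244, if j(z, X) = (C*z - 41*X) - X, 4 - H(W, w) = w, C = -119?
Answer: 28077/16244 ≈ 1.7285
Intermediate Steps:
H(W, w) = 4 - w
j(z, X) = -119*z - 42*X (j(z, X) = (-119*z - 41*X) - X = -119*z - 42*X)
j(-243, H(2, -16))/16244 = (-119*(-243) - 42*(4 - 1*(-16)))/16244 = (28917 - 42*(4 + 16))*(1/16244) = (28917 - 42*20)*(1/16244) = (28917 - 840)*(1/16244) = 28077*(1/16244) = 28077/16244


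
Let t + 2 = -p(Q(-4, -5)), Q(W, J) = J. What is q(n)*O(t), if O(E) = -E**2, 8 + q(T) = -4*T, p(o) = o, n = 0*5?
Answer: 72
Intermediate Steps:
n = 0
t = 3 (t = -2 - 1*(-5) = -2 + 5 = 3)
q(T) = -8 - 4*T
q(n)*O(t) = (-8 - 4*0)*(-1*3**2) = (-8 + 0)*(-1*9) = -8*(-9) = 72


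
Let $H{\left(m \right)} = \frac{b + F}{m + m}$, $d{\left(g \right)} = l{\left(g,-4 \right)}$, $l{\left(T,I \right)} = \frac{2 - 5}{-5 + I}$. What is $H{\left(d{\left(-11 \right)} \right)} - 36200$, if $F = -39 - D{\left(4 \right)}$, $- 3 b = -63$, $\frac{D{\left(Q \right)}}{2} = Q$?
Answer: $-36239$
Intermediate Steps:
$D{\left(Q \right)} = 2 Q$
$b = 21$ ($b = \left(- \frac{1}{3}\right) \left(-63\right) = 21$)
$l{\left(T,I \right)} = - \frac{3}{-5 + I}$
$F = -47$ ($F = -39 - 2 \cdot 4 = -39 - 8 = -47$)
$d{\left(g \right)} = \frac{1}{3}$ ($d{\left(g \right)} = - \frac{3}{-5 - 4} = - \frac{3}{-9} = \left(-3\right) \left(- \frac{1}{9}\right) = \frac{1}{3}$)
$H{\left(m \right)} = - \frac{13}{m}$ ($H{\left(m \right)} = \frac{21 - 47}{m + m} = - \frac{26}{2 m} = - 26 \frac{1}{2 m} = - \frac{13}{m}$)
$H{\left(d{\left(-11 \right)} \right)} - 36200 = - 13 \frac{1}{\frac{1}{3}} - 36200 = \left(-13\right) 3 - 36200 = -39 - 36200 = -36239$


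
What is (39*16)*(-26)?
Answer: -16224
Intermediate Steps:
(39*16)*(-26) = 624*(-26) = -16224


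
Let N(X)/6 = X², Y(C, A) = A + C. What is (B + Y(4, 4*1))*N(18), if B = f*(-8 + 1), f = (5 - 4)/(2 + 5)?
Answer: 13608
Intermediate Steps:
f = ⅐ (f = 1/7 = 1*(⅐) = ⅐ ≈ 0.14286)
N(X) = 6*X²
B = -1 (B = (-8 + 1)/7 = (⅐)*(-7) = -1)
(B + Y(4, 4*1))*N(18) = (-1 + (4*1 + 4))*(6*18²) = (-1 + (4 + 4))*(6*324) = (-1 + 8)*1944 = 7*1944 = 13608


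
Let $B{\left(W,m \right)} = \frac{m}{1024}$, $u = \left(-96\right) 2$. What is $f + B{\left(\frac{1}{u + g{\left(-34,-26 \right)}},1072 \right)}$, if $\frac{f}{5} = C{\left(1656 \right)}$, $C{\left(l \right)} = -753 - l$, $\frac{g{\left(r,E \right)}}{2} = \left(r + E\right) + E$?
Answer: $- \frac{770813}{64} \approx -12044.0$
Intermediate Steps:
$u = -192$
$g{\left(r,E \right)} = 2 r + 4 E$ ($g{\left(r,E \right)} = 2 \left(\left(r + E\right) + E\right) = 2 \left(\left(E + r\right) + E\right) = 2 \left(r + 2 E\right) = 2 r + 4 E$)
$B{\left(W,m \right)} = \frac{m}{1024}$ ($B{\left(W,m \right)} = m \frac{1}{1024} = \frac{m}{1024}$)
$f = -12045$ ($f = 5 \left(-753 - 1656\right) = 5 \left(-2409\right) = -12045$)
$f + B{\left(\frac{1}{u + g{\left(-34,-26 \right)}},1072 \right)} = -12045 + \frac{1}{1024} \cdot 1072 = -12045 + \frac{67}{64} = - \frac{770813}{64}$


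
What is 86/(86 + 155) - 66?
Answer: -15820/241 ≈ -65.643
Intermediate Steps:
86/(86 + 155) - 66 = 86/241 - 66 = -15820/241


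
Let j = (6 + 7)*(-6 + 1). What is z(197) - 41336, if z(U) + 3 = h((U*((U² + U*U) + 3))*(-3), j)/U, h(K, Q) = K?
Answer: -274202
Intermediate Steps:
j = -65 (j = 13*(-5) = -65)
z(U) = -12 - 6*U² (z(U) = -3 + ((U*((U² + U*U) + 3))*(-3))/U = -3 + ((U*((U² + U²) + 3))*(-3))/U = -3 + ((U*(2*U² + 3))*(-3))/U = -3 + ((U*(3 + 2*U²))*(-3))/U = -3 + (-3*U*(3 + 2*U²))/U = -3 + (-9 - 6*U²) = -12 - 6*U²)
z(197) - 41336 = (-12 - 6*197²) - 41336 = (-12 - 6*38809) - 41336 = (-12 - 232854) - 41336 = -232866 - 41336 = -274202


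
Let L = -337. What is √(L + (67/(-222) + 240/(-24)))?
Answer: I*√17116422/222 ≈ 18.636*I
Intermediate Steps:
√(L + (67/(-222) + 240/(-24))) = √(-337 + (67/(-222) + 240/(-24))) = √(-337 + (67*(-1/222) + 240*(-1/24))) = √(-337 + (-67/222 - 10)) = √(-337 - 2287/222) = √(-77101/222) = I*√17116422/222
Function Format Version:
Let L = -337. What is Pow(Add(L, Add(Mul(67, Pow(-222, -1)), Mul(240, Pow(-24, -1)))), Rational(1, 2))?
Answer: Mul(Rational(1, 222), I, Pow(17116422, Rational(1, 2))) ≈ Mul(18.636, I)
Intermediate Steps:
Pow(Add(L, Add(Mul(67, Pow(-222, -1)), Mul(240, Pow(-24, -1)))), Rational(1, 2)) = Pow(Add(-337, Add(Mul(67, Pow(-222, -1)), Mul(240, Pow(-24, -1)))), Rational(1, 2)) = Pow(Add(-337, Add(Mul(67, Rational(-1, 222)), Mul(240, Rational(-1, 24)))), Rational(1, 2)) = Pow(Add(-337, Add(Rational(-67, 222), -10)), Rational(1, 2)) = Pow(Add(-337, Rational(-2287, 222)), Rational(1, 2)) = Pow(Rational(-77101, 222), Rational(1, 2)) = Mul(Rational(1, 222), I, Pow(17116422, Rational(1, 2)))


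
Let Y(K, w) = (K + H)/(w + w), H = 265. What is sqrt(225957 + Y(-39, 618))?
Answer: sqrt(86298471102)/618 ≈ 475.35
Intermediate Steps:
Y(K, w) = (265 + K)/(2*w) (Y(K, w) = (K + 265)/(w + w) = (265 + K)/((2*w)) = (265 + K)*(1/(2*w)) = (265 + K)/(2*w))
sqrt(225957 + Y(-39, 618)) = sqrt(225957 + (1/2)*(265 - 39)/618) = sqrt(225957 + (1/2)*(1/618)*226) = sqrt(225957 + 113/618) = sqrt(139641539/618) = sqrt(86298471102)/618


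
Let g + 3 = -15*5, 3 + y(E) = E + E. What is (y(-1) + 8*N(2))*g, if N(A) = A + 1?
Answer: -1482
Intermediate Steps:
y(E) = -3 + 2*E (y(E) = -3 + (E + E) = -3 + 2*E)
g = -78 (g = -3 - 15*5 = -3 - 75 = -78)
N(A) = 1 + A
(y(-1) + 8*N(2))*g = ((-3 + 2*(-1)) + 8*(1 + 2))*(-78) = ((-3 - 2) + 8*3)*(-78) = (-5 + 24)*(-78) = 19*(-78) = -1482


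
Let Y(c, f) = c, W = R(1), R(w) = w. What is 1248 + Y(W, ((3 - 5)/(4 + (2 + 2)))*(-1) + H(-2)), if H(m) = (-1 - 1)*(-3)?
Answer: 1249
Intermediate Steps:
H(m) = 6 (H(m) = -2*(-3) = 6)
W = 1
1248 + Y(W, ((3 - 5)/(4 + (2 + 2)))*(-1) + H(-2)) = 1248 + 1 = 1249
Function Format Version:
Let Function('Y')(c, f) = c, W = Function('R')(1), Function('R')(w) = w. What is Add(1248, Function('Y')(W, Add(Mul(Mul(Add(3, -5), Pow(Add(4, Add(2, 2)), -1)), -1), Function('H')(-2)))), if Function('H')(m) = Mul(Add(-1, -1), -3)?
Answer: 1249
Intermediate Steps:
Function('H')(m) = 6 (Function('H')(m) = Mul(-2, -3) = 6)
W = 1
Add(1248, Function('Y')(W, Add(Mul(Mul(Add(3, -5), Pow(Add(4, Add(2, 2)), -1)), -1), Function('H')(-2)))) = Add(1248, 1) = 1249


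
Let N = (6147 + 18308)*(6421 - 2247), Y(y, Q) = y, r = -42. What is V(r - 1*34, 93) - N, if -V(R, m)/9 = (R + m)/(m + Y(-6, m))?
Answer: -2960179981/29 ≈ -1.0208e+8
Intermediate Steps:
V(R, m) = -9*(R + m)/(-6 + m) (V(R, m) = -9*(R + m)/(m - 6) = -9*(R + m)/(-6 + m))
N = 102075170 (N = 24455*4174 = 102075170)
V(r - 1*34, 93) - N = 9*(-(-42 - 1*34) - 1*93)/(-6 + 93) - 1*102075170 = 9*(-(-42 - 34) - 93)/87 - 102075170 = 9*(1/87)*(-1*(-76) - 93) - 102075170 = 9*(1/87)*(76 - 93) - 102075170 = 9*(1/87)*(-17) - 102075170 = -51/29 - 102075170 = -2960179981/29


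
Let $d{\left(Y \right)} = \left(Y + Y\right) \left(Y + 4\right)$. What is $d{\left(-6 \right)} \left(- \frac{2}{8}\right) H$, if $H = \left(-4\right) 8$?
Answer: $192$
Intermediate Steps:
$d{\left(Y \right)} = 2 Y \left(4 + Y\right)$
$H = -32$
$d{\left(-6 \right)} \left(- \frac{2}{8}\right) H = 2 \left(-6\right) \left(4 - 6\right) \left(- \frac{2}{8}\right) \left(-32\right) = 2 \left(-6\right) \left(-2\right) \left(\left(-2\right) \frac{1}{8}\right) \left(-32\right) = 24 \left(- \frac{1}{4}\right) \left(-32\right) = \left(-6\right) \left(-32\right) = 192$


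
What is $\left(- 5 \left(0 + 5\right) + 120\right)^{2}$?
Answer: $9025$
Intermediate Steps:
$\left(- 5 \left(0 + 5\right) + 120\right)^{2} = \left(\left(-5\right) 5 + 120\right)^{2} = \left(-25 + 120\right)^{2} = 95^{2} = 9025$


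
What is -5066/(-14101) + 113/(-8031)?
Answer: 39091633/113245131 ≈ 0.34519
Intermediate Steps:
-5066/(-14101) + 113/(-8031) = -5066*(-1/14101) + 113*(-1/8031) = 5066/14101 - 113/8031 = 39091633/113245131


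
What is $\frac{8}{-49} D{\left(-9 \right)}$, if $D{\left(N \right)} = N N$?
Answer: $- \frac{648}{49} \approx -13.224$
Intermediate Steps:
$D{\left(N \right)} = N^{2}$
$\frac{8}{-49} D{\left(-9 \right)} = \frac{8}{-49} \left(-9\right)^{2} = 8 \left(- \frac{1}{49}\right) 81 = \left(- \frac{8}{49}\right) 81 = - \frac{648}{49}$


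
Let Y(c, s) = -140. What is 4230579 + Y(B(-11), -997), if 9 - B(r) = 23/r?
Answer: 4230439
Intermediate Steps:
B(r) = 9 - 23/r
4230579 + Y(B(-11), -997) = 4230579 - 140 = 4230439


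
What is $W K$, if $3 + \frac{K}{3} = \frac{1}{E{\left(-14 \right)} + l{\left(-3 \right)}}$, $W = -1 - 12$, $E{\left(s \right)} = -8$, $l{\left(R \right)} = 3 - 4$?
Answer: $\frac{364}{3} \approx 121.33$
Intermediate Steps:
$l{\left(R \right)} = -1$ ($l{\left(R \right)} = 3 - 4 = -1$)
$W = -13$ ($W = -1 - 12 = -13$)
$K = - \frac{28}{3}$ ($K = -9 + \frac{3}{-8 - 1} = -9 + \frac{3}{-9} = -9 + 3 \left(- \frac{1}{9}\right) = -9 - \frac{1}{3} = - \frac{28}{3} \approx -9.3333$)
$W K = \left(-13\right) \left(- \frac{28}{3}\right) = \frac{364}{3}$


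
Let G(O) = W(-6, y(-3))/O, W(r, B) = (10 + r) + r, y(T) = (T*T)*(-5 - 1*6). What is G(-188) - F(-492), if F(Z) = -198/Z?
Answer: -755/1927 ≈ -0.39180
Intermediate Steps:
y(T) = -11*T**2 (y(T) = T**2*(-5 - 6) = T**2*(-11) = -11*T**2)
W(r, B) = 10 + 2*r
G(O) = -2/O (G(O) = (10 + 2*(-6))/O = (10 - 12)/O = -2/O)
G(-188) - F(-492) = -2/(-188) - (-198)/(-492) = -2*(-1/188) - (-198)*(-1)/492 = 1/94 - 1*33/82 = 1/94 - 33/82 = -755/1927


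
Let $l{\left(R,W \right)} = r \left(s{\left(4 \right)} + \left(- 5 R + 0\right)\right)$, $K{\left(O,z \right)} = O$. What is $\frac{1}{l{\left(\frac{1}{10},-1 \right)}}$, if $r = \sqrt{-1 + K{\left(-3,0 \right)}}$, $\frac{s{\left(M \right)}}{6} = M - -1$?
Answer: $- \frac{i}{59} \approx - 0.016949 i$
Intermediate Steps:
$s{\left(M \right)} = 6 + 6 M$ ($s{\left(M \right)} = 6 \left(M - -1\right) = 6 \left(M + 1\right) = 6 \left(1 + M\right) = 6 + 6 M$)
$r = 2 i$ ($r = \sqrt{-1 - 3} = \sqrt{-4} = 2 i \approx 2.0 i$)
$l{\left(R,W \right)} = 2 i \left(30 - 5 R\right)$ ($l{\left(R,W \right)} = 2 i \left(\left(6 + 6 \cdot 4\right) + \left(- 5 R + 0\right)\right) = 2 i \left(\left(6 + 24\right) - 5 R\right) = 2 i \left(30 - 5 R\right)$)
$\frac{1}{l{\left(\frac{1}{10},-1 \right)}} = \frac{1}{10 i \left(6 - \frac{1}{10}\right)} = \frac{1}{10 i \frac{59}{10}} = \frac{1}{59 i} = - \frac{i}{59}$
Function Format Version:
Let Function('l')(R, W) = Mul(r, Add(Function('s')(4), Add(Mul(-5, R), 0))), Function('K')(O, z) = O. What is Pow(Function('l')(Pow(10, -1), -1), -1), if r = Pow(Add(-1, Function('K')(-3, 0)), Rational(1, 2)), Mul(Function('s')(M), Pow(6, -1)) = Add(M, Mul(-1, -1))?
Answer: Mul(Rational(-1, 59), I) ≈ Mul(-0.016949, I)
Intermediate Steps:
Function('s')(M) = Add(6, Mul(6, M)) (Function('s')(M) = Mul(6, Add(M, Mul(-1, -1))) = Mul(6, Add(M, 1)) = Mul(6, Add(1, M)) = Add(6, Mul(6, M)))
r = Mul(2, I) (r = Pow(Add(-1, -3), Rational(1, 2)) = Pow(-4, Rational(1, 2)) = Mul(2, I) ≈ Mul(2.0000, I))
Function('l')(R, W) = Mul(2, I, Add(30, Mul(-5, R))) (Function('l')(R, W) = Mul(Mul(2, I), Add(Add(6, Mul(6, 4)), Add(Mul(-5, R), 0))) = Mul(Mul(2, I), Add(Add(6, 24), Mul(-5, R))) = Mul(Mul(2, I), Add(30, Mul(-5, R))) = Mul(2, I, Add(30, Mul(-5, R))))
Pow(Function('l')(Pow(10, -1), -1), -1) = Pow(Mul(10, I, Add(6, Mul(-1, Pow(10, -1)))), -1) = Pow(Mul(10, I, Add(6, Mul(-1, Rational(1, 10)))), -1) = Pow(Mul(10, I, Add(6, Rational(-1, 10))), -1) = Pow(Mul(10, I, Rational(59, 10)), -1) = Pow(Mul(59, I), -1) = Mul(Rational(-1, 59), I)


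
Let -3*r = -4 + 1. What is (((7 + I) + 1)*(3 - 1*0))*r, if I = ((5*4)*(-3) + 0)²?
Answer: 10824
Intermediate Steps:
I = 3600 (I = (20*(-3) + 0)² = (-60 + 0)² = (-60)² = 3600)
r = 1 (r = -(-4 + 1)/3 = -⅓*(-3) = 1)
(((7 + I) + 1)*(3 - 1*0))*r = (((7 + 3600) + 1)*(3 - 1*0))*1 = ((3607 + 1)*(3 + 0))*1 = (3608*3)*1 = 10824*1 = 10824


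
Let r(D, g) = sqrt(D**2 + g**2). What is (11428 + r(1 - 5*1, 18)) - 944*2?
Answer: 9540 + 2*sqrt(85) ≈ 9558.4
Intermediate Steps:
(11428 + r(1 - 5*1, 18)) - 944*2 = (11428 + sqrt((1 - 5*1)**2 + 18**2)) - 944*2 = (11428 + sqrt((1 - 5)**2 + 324)) - 1888 = (11428 + sqrt((-4)**2 + 324)) - 1888 = (11428 + sqrt(16 + 324)) - 1888 = (11428 + sqrt(340)) - 1888 = (11428 + 2*sqrt(85)) - 1888 = 9540 + 2*sqrt(85)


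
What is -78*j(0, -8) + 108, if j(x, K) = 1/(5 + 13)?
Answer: 311/3 ≈ 103.67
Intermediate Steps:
j(x, K) = 1/18
-78*j(0, -8) + 108 = -78*1/18 + 108 = -13/3 + 108 = 311/3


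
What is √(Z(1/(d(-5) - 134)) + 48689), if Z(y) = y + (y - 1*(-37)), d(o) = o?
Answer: 4*√58839673/139 ≈ 220.74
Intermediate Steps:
Z(y) = 37 + 2*y (Z(y) = y + (y + 37) = y + (37 + y) = 37 + 2*y)
√(Z(1/(d(-5) - 134)) + 48689) = √((37 + 2/(-5 - 134)) + 48689) = √((37 + 2/(-139)) + 48689) = √((37 + 2*(-1/139)) + 48689) = √((37 - 2/139) + 48689) = √(5141/139 + 48689) = √(6772912/139) = 4*√58839673/139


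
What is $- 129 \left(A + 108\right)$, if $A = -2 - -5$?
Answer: $-14319$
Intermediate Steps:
$A = 3$ ($A = -2 + 5 = 3$)
$- 129 \left(A + 108\right) = - 129 \left(3 + 108\right) = \left(-129\right) 111 = -14319$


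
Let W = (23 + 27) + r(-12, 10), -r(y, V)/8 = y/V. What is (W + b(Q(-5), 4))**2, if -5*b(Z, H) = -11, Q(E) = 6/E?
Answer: 95481/25 ≈ 3819.2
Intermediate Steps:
b(Z, H) = 11/5 (b(Z, H) = -1/5*(-11) = 11/5)
r(y, V) = -8*y/V
W = 298/5 (W = (23 + 27) - 8*(-12)/10 = 50 - 8*(-12)*1/10 = 50 + 48/5 = 298/5 ≈ 59.600)
(W + b(Q(-5), 4))**2 = (298/5 + 11/5)**2 = (309/5)**2 = 95481/25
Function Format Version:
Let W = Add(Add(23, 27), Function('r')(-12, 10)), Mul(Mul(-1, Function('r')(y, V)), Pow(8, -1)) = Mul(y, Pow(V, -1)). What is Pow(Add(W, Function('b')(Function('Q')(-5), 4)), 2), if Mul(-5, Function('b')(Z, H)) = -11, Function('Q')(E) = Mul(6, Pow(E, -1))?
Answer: Rational(95481, 25) ≈ 3819.2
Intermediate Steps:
Function('b')(Z, H) = Rational(11, 5) (Function('b')(Z, H) = Mul(Rational(-1, 5), -11) = Rational(11, 5))
Function('r')(y, V) = Mul(-8, y, Pow(V, -1)) (Function('r')(y, V) = Mul(-8, Mul(y, Pow(V, -1))) = Mul(-8, y, Pow(V, -1)))
W = Rational(298, 5) (W = Add(Add(23, 27), Mul(-8, -12, Pow(10, -1))) = Add(50, Mul(-8, -12, Rational(1, 10))) = Add(50, Rational(48, 5)) = Rational(298, 5) ≈ 59.600)
Pow(Add(W, Function('b')(Function('Q')(-5), 4)), 2) = Pow(Add(Rational(298, 5), Rational(11, 5)), 2) = Pow(Rational(309, 5), 2) = Rational(95481, 25)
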